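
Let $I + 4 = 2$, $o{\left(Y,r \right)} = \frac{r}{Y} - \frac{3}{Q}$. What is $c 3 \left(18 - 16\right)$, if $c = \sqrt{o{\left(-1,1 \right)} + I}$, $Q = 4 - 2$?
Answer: $9 i \sqrt{2} \approx 12.728 i$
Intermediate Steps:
$Q = 2$
$o{\left(Y,r \right)} = - \frac{3}{2} + \frac{r}{Y}$ ($o{\left(Y,r \right)} = \frac{r}{Y} - \frac{3}{2} = - \frac{3}{2} + \frac{r}{Y}$)
$I = -2$ ($I = -4 + 2 = -2$)
$c = \frac{3 i \sqrt{2}}{2}$ ($c = \sqrt{\left(- \frac{3}{2} + 1 \frac{1}{-1}\right) - 2} = \sqrt{\left(- \frac{3}{2} + 1 \left(-1\right)\right) - 2} = \sqrt{\left(- \frac{3}{2} - 1\right) - 2} = \sqrt{- \frac{5}{2} - 2} = \sqrt{- \frac{9}{2}} = \frac{3 i \sqrt{2}}{2} \approx 2.1213 i$)
$c 3 \left(18 - 16\right) = \frac{3 i \sqrt{2}}{2} \cdot 3 \left(18 - 16\right) = \frac{9 i \sqrt{2}}{2} \cdot 2 = 9 i \sqrt{2}$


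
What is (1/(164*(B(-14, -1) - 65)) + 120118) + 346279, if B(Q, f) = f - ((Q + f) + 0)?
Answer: 3900944507/8364 ≈ 4.6640e+5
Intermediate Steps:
B(Q, f) = -Q (B(Q, f) = f - (Q + f) = f + (-Q - f) = -Q)
(1/(164*(B(-14, -1) - 65)) + 120118) + 346279 = (1/(164*(-1*(-14) - 65)) + 120118) + 346279 = (1/(164*(14 - 65)) + 120118) + 346279 = (1/(164*(-51)) + 120118) + 346279 = (1/(-8364) + 120118) + 346279 = (-1/8364 + 120118) + 346279 = 1004666951/8364 + 346279 = 3900944507/8364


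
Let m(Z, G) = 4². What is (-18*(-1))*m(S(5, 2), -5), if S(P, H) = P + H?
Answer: 288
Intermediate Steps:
S(P, H) = H + P
m(Z, G) = 16
(-18*(-1))*m(S(5, 2), -5) = -18*(-1)*16 = 18*16 = 288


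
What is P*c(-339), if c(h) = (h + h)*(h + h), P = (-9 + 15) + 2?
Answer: 3677472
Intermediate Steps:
P = 8 (P = 6 + 2 = 8)
c(h) = 4*h**2 (c(h) = (2*h)*(2*h) = 4*h**2)
P*c(-339) = 8*(4*(-339)**2) = 8*(4*114921) = 8*459684 = 3677472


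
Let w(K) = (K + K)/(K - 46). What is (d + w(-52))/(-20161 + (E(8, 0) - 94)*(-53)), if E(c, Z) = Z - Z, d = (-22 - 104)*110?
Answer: 679088/743771 ≈ 0.91303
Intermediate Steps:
d = -13860 (d = -126*110 = -13860)
w(K) = 2*K/(-46 + K) (w(K) = (2*K)/(-46 + K) = 2*K/(-46 + K))
E(c, Z) = 0
(d + w(-52))/(-20161 + (E(8, 0) - 94)*(-53)) = (-13860 + 2*(-52)/(-46 - 52))/(-20161 + (0 - 94)*(-53)) = (-13860 + 2*(-52)/(-98))/(-20161 - 94*(-53)) = (-13860 + 2*(-52)*(-1/98))/(-20161 + 4982) = (-13860 + 52/49)/(-15179) = -679088/49*(-1/15179) = 679088/743771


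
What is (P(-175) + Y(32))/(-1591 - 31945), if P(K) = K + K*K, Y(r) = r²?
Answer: -15737/16768 ≈ -0.93851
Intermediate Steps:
P(K) = K + K²
(P(-175) + Y(32))/(-1591 - 31945) = (-175*(1 - 175) + 32²)/(-1591 - 31945) = (-175*(-174) + 1024)/(-33536) = (30450 + 1024)*(-1/33536) = 31474*(-1/33536) = -15737/16768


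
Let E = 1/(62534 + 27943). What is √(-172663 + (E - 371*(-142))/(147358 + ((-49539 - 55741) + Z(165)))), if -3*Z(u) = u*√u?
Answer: √(-734247688012157771 + 959739428470185*√165)/(10053*√(42078 - 55*√165)) ≈ 415.53*I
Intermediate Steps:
Z(u) = -u^(3/2)/3 (Z(u) = -u*√u/3 = -u^(3/2)/3)
E = 1/90477 ≈ 1.1053e-5
√(-172663 + (E - 371*(-142))/(147358 + ((-49539 - 55741) + Z(165)))) = √(-172663 + (1/90477 - 371*(-142))/(147358 + ((-49539 - 55741) - 55*√165))) = √(-172663 + (1/90477 + 52682)/(147358 + (-105280 - 55*√165))) = √(-172663 + 4766509315/(90477*(147358 + (-105280 - 55*√165)))) = √(-172663 + 4766509315/(90477*(42078 - 55*√165)))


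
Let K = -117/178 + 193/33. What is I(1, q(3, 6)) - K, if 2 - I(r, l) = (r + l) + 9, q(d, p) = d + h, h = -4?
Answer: -71611/5874 ≈ -12.191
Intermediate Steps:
K = 30493/5874 (K = -117*1/178 + 193*(1/33) = -117/178 + 193/33 = 30493/5874 ≈ 5.1912)
q(d, p) = -4 + d (q(d, p) = d - 4 = -4 + d)
I(r, l) = -7 - l - r (I(r, l) = 2 - ((r + l) + 9) = 2 - ((l + r) + 9) = 2 - (9 + l + r) = 2 + (-9 - l - r) = -7 - l - r)
I(1, q(3, 6)) - K = (-7 - (-4 + 3) - 1*1) - 1*30493/5874 = (-7 - 1*(-1) - 1) - 30493/5874 = (-7 + 1 - 1) - 30493/5874 = -7 - 30493/5874 = -71611/5874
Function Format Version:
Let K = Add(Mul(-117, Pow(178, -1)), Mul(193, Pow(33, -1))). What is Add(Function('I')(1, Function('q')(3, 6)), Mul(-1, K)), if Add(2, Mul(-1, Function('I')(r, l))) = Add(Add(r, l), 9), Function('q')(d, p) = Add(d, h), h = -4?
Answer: Rational(-71611, 5874) ≈ -12.191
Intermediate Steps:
K = Rational(30493, 5874) (K = Add(Mul(-117, Rational(1, 178)), Mul(193, Rational(1, 33))) = Add(Rational(-117, 178), Rational(193, 33)) = Rational(30493, 5874) ≈ 5.1912)
Function('q')(d, p) = Add(-4, d) (Function('q')(d, p) = Add(d, -4) = Add(-4, d))
Function('I')(r, l) = Add(-7, Mul(-1, l), Mul(-1, r)) (Function('I')(r, l) = Add(2, Mul(-1, Add(Add(r, l), 9))) = Add(2, Mul(-1, Add(Add(l, r), 9))) = Add(2, Mul(-1, Add(9, l, r))) = Add(2, Add(-9, Mul(-1, l), Mul(-1, r))) = Add(-7, Mul(-1, l), Mul(-1, r)))
Add(Function('I')(1, Function('q')(3, 6)), Mul(-1, K)) = Add(Add(-7, Mul(-1, Add(-4, 3)), Mul(-1, 1)), Mul(-1, Rational(30493, 5874))) = Add(Add(-7, Mul(-1, -1), -1), Rational(-30493, 5874)) = Add(Add(-7, 1, -1), Rational(-30493, 5874)) = Add(-7, Rational(-30493, 5874)) = Rational(-71611, 5874)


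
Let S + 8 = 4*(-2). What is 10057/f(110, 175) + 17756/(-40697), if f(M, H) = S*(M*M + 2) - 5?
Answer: -3847508301/7880444989 ≈ -0.48823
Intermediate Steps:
S = -16 (S = -8 + 4*(-2) = -8 - 8 = -16)
f(M, H) = -37 - 16*M² (f(M, H) = -16*(M*M + 2) - 5 = -16*(M² + 2) - 5 = -16*(2 + M²) - 5 = (-32 - 16*M²) - 5 = -37 - 16*M²)
10057/f(110, 175) + 17756/(-40697) = 10057/(-37 - 16*110²) + 17756/(-40697) = 10057/(-37 - 16*12100) + 17756*(-1/40697) = 10057/(-37 - 193600) - 17756/40697 = 10057/(-193637) - 17756/40697 = 10057*(-1/193637) - 17756/40697 = -10057/193637 - 17756/40697 = -3847508301/7880444989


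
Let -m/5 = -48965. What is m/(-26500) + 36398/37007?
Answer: -323827671/39227420 ≈ -8.2551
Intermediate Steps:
m = 244825 (m = -5*(-48965) = 244825)
m/(-26500) + 36398/37007 = 244825/(-26500) + 36398/37007 = 244825*(-1/26500) + 36398*(1/37007) = -9793/1060 + 36398/37007 = -323827671/39227420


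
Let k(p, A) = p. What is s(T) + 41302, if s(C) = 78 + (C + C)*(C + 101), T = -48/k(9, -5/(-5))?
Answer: 363236/9 ≈ 40360.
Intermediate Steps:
T = -16/3 (T = -48/9 = -48*⅑ = -16/3 ≈ -5.3333)
s(C) = 78 + 2*C*(101 + C) (s(C) = 78 + (2*C)*(101 + C) = 78 + 2*C*(101 + C))
s(T) + 41302 = (78 + 2*(-16/3)² + 202*(-16/3)) + 41302 = (78 + 2*(256/9) - 3232/3) + 41302 = (78 + 512/9 - 3232/3) + 41302 = -8482/9 + 41302 = 363236/9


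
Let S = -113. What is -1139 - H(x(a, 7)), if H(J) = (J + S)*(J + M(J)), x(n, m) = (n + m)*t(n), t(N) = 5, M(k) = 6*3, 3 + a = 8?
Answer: 2995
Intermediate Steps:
a = 5 (a = -3 + 8 = 5)
M(k) = 18
x(n, m) = 5*m + 5*n (x(n, m) = (n + m)*5 = (m + n)*5 = 5*m + 5*n)
H(J) = (-113 + J)*(18 + J) (H(J) = (J - 113)*(J + 18) = (-113 + J)*(18 + J))
-1139 - H(x(a, 7)) = -1139 - (-2034 + (5*7 + 5*5)² - 95*(5*7 + 5*5)) = -1139 - (-2034 + (35 + 25)² - 95*(35 + 25)) = -1139 - (-2034 + 60² - 95*60) = -1139 - (-2034 + 3600 - 5700) = -1139 - 1*(-4134) = -1139 + 4134 = 2995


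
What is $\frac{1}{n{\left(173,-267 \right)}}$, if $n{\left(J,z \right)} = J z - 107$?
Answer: $- \frac{1}{46298} \approx -2.1599 \cdot 10^{-5}$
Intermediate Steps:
$n{\left(J,z \right)} = -107 + J z$
$\frac{1}{n{\left(173,-267 \right)}} = \frac{1}{-107 + 173 \left(-267\right)} = \frac{1}{-107 - 46191} = \frac{1}{-46298} = - \frac{1}{46298}$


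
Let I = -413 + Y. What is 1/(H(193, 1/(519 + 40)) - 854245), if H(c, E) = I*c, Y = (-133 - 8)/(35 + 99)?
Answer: -134/125177049 ≈ -1.0705e-6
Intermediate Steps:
Y = -141/134 ≈ -1.0522
I = -55483/134 (I = -413 - 141/134 = -55483/134 ≈ -414.05)
H(c, E) = -55483*c/134
1/(H(193, 1/(519 + 40)) - 854245) = 1/(-55483/134*193 - 854245) = 1/(-10708219/134 - 854245) = 1/(-125177049/134) = -134/125177049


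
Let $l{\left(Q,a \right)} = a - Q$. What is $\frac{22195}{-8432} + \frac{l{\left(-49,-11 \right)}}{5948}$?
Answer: $- \frac{32923861}{12538384} \approx -2.6258$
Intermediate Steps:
$\frac{22195}{-8432} + \frac{l{\left(-49,-11 \right)}}{5948} = \frac{22195}{-8432} + \frac{-11 - -49}{5948} = 22195 \left(- \frac{1}{8432}\right) + \left(-11 + 49\right) \frac{1}{5948} = - \frac{22195}{8432} + 38 \cdot \frac{1}{5948} = - \frac{22195}{8432} + \frac{19}{2974} = - \frac{32923861}{12538384}$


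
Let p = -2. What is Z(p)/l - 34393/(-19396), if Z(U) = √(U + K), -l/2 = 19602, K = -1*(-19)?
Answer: 34393/19396 - √17/39204 ≈ 1.7731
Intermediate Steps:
K = 19
l = -39204 (l = -2*19602 = -39204)
Z(U) = √(19 + U) (Z(U) = √(U + 19) = √(19 + U))
Z(p)/l - 34393/(-19396) = √(19 - 2)/(-39204) - 34393/(-19396) = √17*(-1/39204) - 34393*(-1/19396) = -√17/39204 + 34393/19396 = 34393/19396 - √17/39204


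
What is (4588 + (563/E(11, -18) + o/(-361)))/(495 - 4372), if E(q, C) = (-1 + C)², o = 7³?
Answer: -1656488/1399597 ≈ -1.1835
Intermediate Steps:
o = 343
(4588 + (563/E(11, -18) + o/(-361)))/(495 - 4372) = (4588 + (563/((-1 - 18)²) + 343/(-361)))/(495 - 4372) = (4588 + (563/((-19)²) + 343*(-1/361)))/(-3877) = (4588 + (563/361 - 343/361))*(-1/3877) = (4588 + 220/361)*(-1/3877) = (1656488/361)*(-1/3877) = -1656488/1399597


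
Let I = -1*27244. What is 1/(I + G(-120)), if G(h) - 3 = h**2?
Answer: -1/12841 ≈ -7.7876e-5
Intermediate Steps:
G(h) = 3 + h**2
I = -27244
1/(I + G(-120)) = 1/(-27244 + (3 + (-120)**2)) = 1/(-27244 + (3 + 14400)) = 1/(-27244 + 14403) = 1/(-12841) = -1/12841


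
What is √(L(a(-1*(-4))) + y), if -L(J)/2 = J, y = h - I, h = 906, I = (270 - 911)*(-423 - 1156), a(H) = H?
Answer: I*√1011241 ≈ 1005.6*I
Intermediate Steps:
I = 1012139 (I = -641*(-1579) = 1012139)
y = -1011233 (y = 906 - 1*1012139 = 906 - 1012139 = -1011233)
L(J) = -2*J
√(L(a(-1*(-4))) + y) = √(-(-2)*(-4) - 1011233) = √(-2*4 - 1011233) = √(-8 - 1011233) = √(-1011241) = I*√1011241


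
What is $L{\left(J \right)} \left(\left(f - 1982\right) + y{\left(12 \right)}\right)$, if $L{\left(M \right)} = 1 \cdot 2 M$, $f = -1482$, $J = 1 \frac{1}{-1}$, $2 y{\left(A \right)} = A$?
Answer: $6916$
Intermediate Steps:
$y{\left(A \right)} = \frac{A}{2}$
$J = -1$ ($J = 1 \left(-1\right) = -1$)
$L{\left(M \right)} = 2 M$
$L{\left(J \right)} \left(\left(f - 1982\right) + y{\left(12 \right)}\right) = 2 \left(-1\right) \left(\left(-1482 - 1982\right) + \frac{1}{2} \cdot 12\right) = - 2 \left(-3464 + 6\right) = \left(-2\right) \left(-3458\right) = 6916$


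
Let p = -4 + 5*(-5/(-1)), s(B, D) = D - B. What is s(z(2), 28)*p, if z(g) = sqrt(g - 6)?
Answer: 588 - 42*I ≈ 588.0 - 42.0*I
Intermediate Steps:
z(g) = sqrt(-6 + g)
p = 21 (p = -4 + 5*(-5*(-1)) = -4 + 5*5 = -4 + 25 = 21)
s(z(2), 28)*p = (28 - sqrt(-6 + 2))*21 = (28 - sqrt(-4))*21 = (28 - 2*I)*21 = 588 - 42*I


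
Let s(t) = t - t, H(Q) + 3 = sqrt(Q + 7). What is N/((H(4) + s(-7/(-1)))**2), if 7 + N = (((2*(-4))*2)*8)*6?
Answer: -3875 - 2325*sqrt(11)/2 ≈ -7730.6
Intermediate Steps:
H(Q) = -3 + sqrt(7 + Q) (H(Q) = -3 + sqrt(Q + 7) = -3 + sqrt(7 + Q))
s(t) = 0
N = -775 (N = -7 + (((2*(-4))*2)*8)*6 = -7 + (-8*2*8)*6 = -7 - 16*8*6 = -7 - 128*6 = -7 - 768 = -775)
N/((H(4) + s(-7/(-1)))**2) = -775/((-3 + sqrt(7 + 4)) + 0)**2 = -775/((-3 + sqrt(11)) + 0)**2 = -775/(-3 + sqrt(11))**2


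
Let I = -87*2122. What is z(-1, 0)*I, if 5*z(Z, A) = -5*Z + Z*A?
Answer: -184614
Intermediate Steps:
z(Z, A) = -Z + A*Z/5 (z(Z, A) = (-5*Z + Z*A)/5 = (-5*Z + A*Z)/5 = -Z + A*Z/5)
I = -184614
z(-1, 0)*I = ((⅕)*(-1)*(-5 + 0))*(-184614) = ((⅕)*(-1)*(-5))*(-184614) = 1*(-184614) = -184614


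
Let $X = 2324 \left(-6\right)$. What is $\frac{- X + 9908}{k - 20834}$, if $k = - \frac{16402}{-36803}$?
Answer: $- \frac{219456289}{191684325} \approx -1.1449$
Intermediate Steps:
$X = -13944$
$k = \frac{16402}{36803}$ ($k = \left(-16402\right) \left(- \frac{1}{36803}\right) = \frac{16402}{36803} \approx 0.44567$)
$\frac{- X + 9908}{k - 20834} = \frac{\left(-1\right) \left(-13944\right) + 9908}{\frac{16402}{36803} - 20834} = \frac{13944 + 9908}{- \frac{766737300}{36803}} = 23852 \left(- \frac{36803}{766737300}\right) = - \frac{219456289}{191684325}$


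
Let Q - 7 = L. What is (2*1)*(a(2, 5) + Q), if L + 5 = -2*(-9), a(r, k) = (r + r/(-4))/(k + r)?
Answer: 283/7 ≈ 40.429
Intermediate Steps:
a(r, k) = 3*r/(4*(k + r)) (a(r, k) = (r + r*(-1/4))/(k + r) = (r - r/4)/(k + r) = (3*r/4)/(k + r) = 3*r/(4*(k + r)))
L = 13 (L = -5 - 2*(-9) = -5 + 18 = 13)
Q = 20 (Q = 7 + 13 = 20)
(2*1)*(a(2, 5) + Q) = (2*1)*((3/4)*2/(5 + 2) + 20) = 2*((3/4)*2/7 + 20) = 2*((3/4)*2*(1/7) + 20) = 2*(3/14 + 20) = 2*(283/14) = 283/7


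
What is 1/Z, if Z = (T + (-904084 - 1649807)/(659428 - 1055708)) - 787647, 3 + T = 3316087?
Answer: 396280/1001971568251 ≈ 3.9550e-7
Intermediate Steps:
T = 3316084 (T = -3 + 3316087 = 3316084)
Z = 1001971568251/396280 (Z = (3316084 + (-904084 - 1649807)/(659428 - 1055708)) - 787647 = (3316084 - 2553891/(-396280)) - 787647 = (3316084 - 2553891*(-1/396280)) - 787647 = (3316084 + 2553891/396280) - 787647 = 1314100321411/396280 - 787647 = 1001971568251/396280 ≈ 2.5284e+6)
1/Z = 1/(1001971568251/396280) = 396280/1001971568251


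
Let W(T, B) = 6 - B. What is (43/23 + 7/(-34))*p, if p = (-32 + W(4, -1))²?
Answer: 813125/782 ≈ 1039.8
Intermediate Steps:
p = 625 (p = (-32 + (6 - 1*(-1)))² = (-32 + (6 + 1))² = (-32 + 7)² = (-25)² = 625)
(43/23 + 7/(-34))*p = (43/23 + 7/(-34))*625 = (43*(1/23) + 7*(-1/34))*625 = (43/23 - 7/34)*625 = (1301/782)*625 = 813125/782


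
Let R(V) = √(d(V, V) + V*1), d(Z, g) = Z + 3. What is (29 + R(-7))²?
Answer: (29 + I*√11)² ≈ 830.0 + 192.36*I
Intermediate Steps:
d(Z, g) = 3 + Z
R(V) = √(3 + 2*V) (R(V) = √((3 + V) + V*1) = √((3 + V) + V) = √(3 + 2*V))
(29 + R(-7))² = (29 + √(3 + 2*(-7)))² = (29 + √(3 - 14))² = (29 + √(-11))² = (29 + I*√11)²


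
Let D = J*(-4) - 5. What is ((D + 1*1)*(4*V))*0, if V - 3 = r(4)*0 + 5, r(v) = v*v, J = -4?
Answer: 0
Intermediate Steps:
r(v) = v²
D = 11 (D = -4*(-4) - 5 = 16 - 5 = 11)
V = 8 (V = 3 + (4²*0 + 5) = 3 + (16*0 + 5) = 3 + (0 + 5) = 3 + 5 = 8)
((D + 1*1)*(4*V))*0 = ((11 + 1*1)*(4*8))*0 = ((11 + 1)*32)*0 = (12*32)*0 = 384*0 = 0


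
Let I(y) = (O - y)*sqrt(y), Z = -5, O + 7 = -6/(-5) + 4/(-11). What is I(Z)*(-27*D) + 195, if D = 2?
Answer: 195 + 3456*I*sqrt(5)/55 ≈ 195.0 + 140.51*I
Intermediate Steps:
O = -339/55 (O = -7 + (-6/(-5) + 4/(-11)) = -7 + (-6*(-1/5) + 4*(-1/11)) = -7 + (6/5 - 4/11) = -7 + 46/55 = -339/55 ≈ -6.1636)
I(y) = sqrt(y)*(-339/55 - y) (I(y) = (-339/55 - y)*sqrt(y) = sqrt(y)*(-339/55 - y))
I(Z)*(-27*D) + 195 = (sqrt(-5)*(-339/55 - 1*(-5)))*(-27*2) + 195 = ((I*sqrt(5))*(-339/55 + 5))*(-54) + 195 = ((I*sqrt(5))*(-64/55))*(-54) + 195 = -64*I*sqrt(5)/55*(-54) + 195 = 3456*I*sqrt(5)/55 + 195 = 195 + 3456*I*sqrt(5)/55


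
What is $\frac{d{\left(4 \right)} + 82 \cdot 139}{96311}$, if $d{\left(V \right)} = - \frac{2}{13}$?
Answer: $\frac{148172}{1252043} \approx 0.11834$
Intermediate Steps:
$d{\left(V \right)} = - \frac{2}{13}$ ($d{\left(V \right)} = \left(-2\right) \frac{1}{13} = - \frac{2}{13}$)
$\frac{d{\left(4 \right)} + 82 \cdot 139}{96311} = \frac{- \frac{2}{13} + 82 \cdot 139}{96311} = \left(- \frac{2}{13} + 11398\right) \frac{1}{96311} = \frac{148172}{13} \cdot \frac{1}{96311} = \frac{148172}{1252043}$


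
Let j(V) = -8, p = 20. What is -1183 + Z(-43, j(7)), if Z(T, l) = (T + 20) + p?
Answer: -1186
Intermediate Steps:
Z(T, l) = 40 + T (Z(T, l) = (T + 20) + 20 = (20 + T) + 20 = 40 + T)
-1183 + Z(-43, j(7)) = -1183 + (40 - 43) = -1183 - 3 = -1186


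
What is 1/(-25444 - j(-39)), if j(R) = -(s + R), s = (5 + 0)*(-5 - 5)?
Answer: -1/25533 ≈ -3.9165e-5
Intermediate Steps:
s = -50 (s = 5*(-10) = -50)
j(R) = 50 - R (j(R) = -(-50 + R) = 50 - R)
1/(-25444 - j(-39)) = 1/(-25444 - (50 - 1*(-39))) = 1/(-25444 - (50 + 39)) = 1/(-25444 - 1*89) = 1/(-25444 - 89) = 1/(-25533) = -1/25533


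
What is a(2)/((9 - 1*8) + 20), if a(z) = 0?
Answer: 0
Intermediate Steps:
a(2)/((9 - 1*8) + 20) = 0/((9 - 1*8) + 20) = 0/((9 - 8) + 20) = 0/(1 + 20) = 0/21 = (1/21)*0 = 0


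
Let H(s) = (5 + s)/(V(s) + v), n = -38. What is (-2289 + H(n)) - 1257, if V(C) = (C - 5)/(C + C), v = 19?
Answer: -5275410/1487 ≈ -3547.7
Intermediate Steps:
V(C) = (-5 + C)/(2*C) (V(C) = (-5 + C)/((2*C)) = (-5 + C)*(1/(2*C)) = (-5 + C)/(2*C))
H(s) = (5 + s)/(19 + (-5 + s)/(2*s)) (H(s) = (5 + s)/((-5 + s)/(2*s) + 19) = (5 + s)/(19 + (-5 + s)/(2*s)))
(-2289 + H(n)) - 1257 = (-2289 + 2*(-38)*(5 - 38)/(-5 + 39*(-38))) - 1257 = (-2289 + 2*(-38)*(-33)/(-5 - 1482)) - 1257 = (-2289 + 2*(-38)*(-33)/(-1487)) - 1257 = (-2289 + 2*(-38)*(-1/1487)*(-33)) - 1257 = (-2289 - 2508/1487) - 1257 = -3406251/1487 - 1257 = -5275410/1487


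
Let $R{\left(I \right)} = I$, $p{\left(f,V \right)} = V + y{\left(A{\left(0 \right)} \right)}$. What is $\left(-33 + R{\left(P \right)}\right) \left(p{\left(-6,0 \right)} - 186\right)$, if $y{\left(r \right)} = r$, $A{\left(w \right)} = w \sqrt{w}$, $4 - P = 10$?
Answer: $7254$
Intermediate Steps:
$P = -6$ ($P = 4 - 10 = -6$)
$A{\left(w \right)} = w^{\frac{3}{2}}$
$p{\left(f,V \right)} = V$ ($p{\left(f,V \right)} = V + 0^{\frac{3}{2}} = V + 0 = V$)
$\left(-33 + R{\left(P \right)}\right) \left(p{\left(-6,0 \right)} - 186\right) = \left(-33 - 6\right) \left(0 - 186\right) = \left(-39\right) \left(-186\right) = 7254$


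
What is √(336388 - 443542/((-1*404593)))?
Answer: √1123783262129882/57799 ≈ 579.99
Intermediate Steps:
√(336388 - 443542/((-1*404593))) = √(336388 - 443542/(-404593)) = √(336388 - 443542*(-1/404593)) = √(336388 + 443542/404593) = √(136100673626/404593) = √1123783262129882/57799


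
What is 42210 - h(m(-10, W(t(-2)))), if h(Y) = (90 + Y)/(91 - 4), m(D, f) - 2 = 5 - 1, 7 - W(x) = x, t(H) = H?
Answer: 1224058/29 ≈ 42209.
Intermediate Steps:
W(x) = 7 - x
m(D, f) = 6 (m(D, f) = 2 + (5 - 1) = 2 + 4 = 6)
h(Y) = 30/29 + Y/87 (h(Y) = (90 + Y)/87 = (90 + Y)*(1/87) = 30/29 + Y/87)
42210 - h(m(-10, W(t(-2)))) = 42210 - (30/29 + (1/87)*6) = 42210 - (30/29 + 2/29) = 42210 - 1*32/29 = 42210 - 32/29 = 1224058/29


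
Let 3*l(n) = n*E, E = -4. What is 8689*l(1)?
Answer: -34756/3 ≈ -11585.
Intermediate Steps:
l(n) = -4*n/3 (l(n) = (n*(-4))/3 = (-4*n)/3 = -4*n/3)
8689*l(1) = 8689*(-4/3*1) = 8689*(-4/3) = -34756/3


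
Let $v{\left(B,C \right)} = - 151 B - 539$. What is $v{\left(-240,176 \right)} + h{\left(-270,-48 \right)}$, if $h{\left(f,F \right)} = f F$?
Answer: $48661$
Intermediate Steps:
$v{\left(B,C \right)} = -539 - 151 B$
$h{\left(f,F \right)} = F f$
$v{\left(-240,176 \right)} + h{\left(-270,-48 \right)} = \left(-539 - -36240\right) - -12960 = \left(-539 + 36240\right) + 12960 = 35701 + 12960 = 48661$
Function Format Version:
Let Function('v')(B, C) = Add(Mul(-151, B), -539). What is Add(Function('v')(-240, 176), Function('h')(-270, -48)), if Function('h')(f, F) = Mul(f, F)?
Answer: 48661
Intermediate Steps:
Function('v')(B, C) = Add(-539, Mul(-151, B))
Function('h')(f, F) = Mul(F, f)
Add(Function('v')(-240, 176), Function('h')(-270, -48)) = Add(Add(-539, Mul(-151, -240)), Mul(-48, -270)) = Add(Add(-539, 36240), 12960) = Add(35701, 12960) = 48661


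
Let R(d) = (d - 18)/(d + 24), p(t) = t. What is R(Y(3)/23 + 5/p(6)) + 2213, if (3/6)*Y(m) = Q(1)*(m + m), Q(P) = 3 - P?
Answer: 7900398/3571 ≈ 2212.4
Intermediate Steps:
Y(m) = 8*m (Y(m) = 2*((3 - 1*1)*(m + m)) = 2*((3 - 1)*(2*m)) = 2*(2*(2*m)) = 2*(4*m) = 8*m)
R(d) = (-18 + d)/(24 + d)
R(Y(3)/23 + 5/p(6)) + 2213 = (-18 + ((8*3)/23 + 5/6))/(24 + ((8*3)/23 + 5/6)) + 2213 = (-18 + (24*(1/23) + 5*(1/6)))/(24 + (24*(1/23) + 5*(1/6))) + 2213 = (-18 + (24/23 + 5/6))/(24 + (24/23 + 5/6)) + 2213 = (-18 + 259/138)/(24 + 259/138) + 2213 = -2225/138/(3571/138) + 2213 = (138/3571)*(-2225/138) + 2213 = -2225/3571 + 2213 = 7900398/3571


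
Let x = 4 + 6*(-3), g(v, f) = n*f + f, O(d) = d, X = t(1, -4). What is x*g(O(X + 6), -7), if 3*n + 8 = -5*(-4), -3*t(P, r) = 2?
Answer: 490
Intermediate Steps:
t(P, r) = -⅔ (t(P, r) = -⅓*2 = -⅔)
X = -⅔ ≈ -0.66667
n = 4 (n = -8/3 + (-5*(-4))/3 = -8/3 + (⅓)*20 = -8/3 + 20/3 = 4)
g(v, f) = 5*f (g(v, f) = 4*f + f = 5*f)
x = -14 (x = 4 - 18 = -14)
x*g(O(X + 6), -7) = -70*(-7) = -14*(-35) = 490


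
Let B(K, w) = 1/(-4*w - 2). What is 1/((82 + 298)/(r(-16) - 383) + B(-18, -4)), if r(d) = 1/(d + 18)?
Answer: -2142/1975 ≈ -1.0846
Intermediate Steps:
r(d) = 1/(18 + d)
B(K, w) = 1/(-2 - 4*w)
1/((82 + 298)/(r(-16) - 383) + B(-18, -4)) = 1/((82 + 298)/(1/(18 - 16) - 383) - 1/(2 + 4*(-4))) = 1/(380/(1/2 - 383) - 1/(2 - 16)) = 1/(380/(½ - 383) - 1/(-14)) = 1/(380/(-765/2) - 1*(-1/14)) = 1/(380*(-2/765) + 1/14) = 1/(-152/153 + 1/14) = 1/(-1975/2142) = -2142/1975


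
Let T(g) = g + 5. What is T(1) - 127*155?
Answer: -19679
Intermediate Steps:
T(g) = 5 + g
T(1) - 127*155 = (5 + 1) - 127*155 = 6 - 19685 = -19679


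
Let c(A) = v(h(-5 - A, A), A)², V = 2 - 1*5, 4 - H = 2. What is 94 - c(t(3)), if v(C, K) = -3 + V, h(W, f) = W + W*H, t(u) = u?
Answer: 58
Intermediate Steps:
H = 2 (H = 4 - 1*2 = 4 - 2 = 2)
h(W, f) = 3*W (h(W, f) = W + W*2 = W + 2*W = 3*W)
V = -3 (V = 2 - 5 = -3)
v(C, K) = -6 (v(C, K) = -3 - 3 = -6)
c(A) = 36 (c(A) = (-6)² = 36)
94 - c(t(3)) = 94 - 1*36 = 94 - 36 = 58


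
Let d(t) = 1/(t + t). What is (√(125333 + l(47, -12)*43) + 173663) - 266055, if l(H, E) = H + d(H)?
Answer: -92392 + √1125303986/94 ≈ -92035.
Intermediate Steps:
d(t) = 1/(2*t)
l(H, E) = H + 1/(2*H)
(√(125333 + l(47, -12)*43) + 173663) - 266055 = (√(125333 + (47 + (½)/47)*43) + 173663) - 266055 = (√(125333 + (47 + (½)*(1/47))*43) + 173663) - 266055 = (√(125333 + (47 + 1/94)*43) + 173663) - 266055 = (√(125333 + (4419/94)*43) + 173663) - 266055 = (√(125333 + 190017/94) + 173663) - 266055 = (√(11971319/94) + 173663) - 266055 = (√1125303986/94 + 173663) - 266055 = (173663 + √1125303986/94) - 266055 = -92392 + √1125303986/94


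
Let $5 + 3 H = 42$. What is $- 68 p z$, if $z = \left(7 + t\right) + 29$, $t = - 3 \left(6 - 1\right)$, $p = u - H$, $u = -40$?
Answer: $74732$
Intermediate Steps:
$H = \frac{37}{3}$ ($H = - \frac{5}{3} + \frac{1}{3} \cdot 42 = - \frac{5}{3} + 14 = \frac{37}{3} \approx 12.333$)
$p = - \frac{157}{3}$ ($p = -40 - \frac{37}{3} = - \frac{157}{3} \approx -52.333$)
$t = -15$ ($t = \left(-3\right) 5 = -15$)
$z = 21$ ($z = \left(7 - 15\right) + 29 = -8 + 29 = 21$)
$- 68 p z = \left(-68\right) \left(- \frac{157}{3}\right) 21 = \frac{10676}{3} \cdot 21 = 74732$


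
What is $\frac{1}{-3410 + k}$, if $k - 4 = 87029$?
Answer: $\frac{1}{83623} \approx 1.1958 \cdot 10^{-5}$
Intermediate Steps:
$k = 87033$ ($k = 4 + 87029 = 87033$)
$\frac{1}{-3410 + k} = \frac{1}{-3410 + 87033} = \frac{1}{83623}$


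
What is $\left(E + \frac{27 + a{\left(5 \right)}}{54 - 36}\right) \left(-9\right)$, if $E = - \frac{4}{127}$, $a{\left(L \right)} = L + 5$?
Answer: $- \frac{4627}{254} \approx -18.217$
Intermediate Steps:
$a{\left(L \right)} = 5 + L$
$E = - \frac{4}{127}$ ($E = \left(-4\right) \frac{1}{127} = - \frac{4}{127} \approx -0.031496$)
$\left(E + \frac{27 + a{\left(5 \right)}}{54 - 36}\right) \left(-9\right) = \left(- \frac{4}{127} + \frac{27 + \left(5 + 5\right)}{54 - 36}\right) \left(-9\right) = \left(- \frac{4}{127} + \frac{27 + 10}{18}\right) \left(-9\right) = \left(- \frac{4}{127} + 37 \cdot \frac{1}{18}\right) \left(-9\right) = \left(- \frac{4}{127} + \frac{37}{18}\right) \left(-9\right) = \frac{4627}{2286} \left(-9\right) = - \frac{4627}{254}$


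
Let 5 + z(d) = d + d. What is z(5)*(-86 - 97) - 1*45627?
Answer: -46542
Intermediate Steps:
z(d) = -5 + 2*d (z(d) = -5 + (d + d) = -5 + 2*d)
z(5)*(-86 - 97) - 1*45627 = (-5 + 2*5)*(-86 - 97) - 1*45627 = (-5 + 10)*(-183) - 45627 = 5*(-183) - 45627 = -915 - 45627 = -46542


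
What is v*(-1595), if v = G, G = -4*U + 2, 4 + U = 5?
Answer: 3190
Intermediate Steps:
U = 1 (U = -4 + 5 = 1)
G = -2 (G = -4*1 + 2 = -4 + 2 = -2)
v = -2
v*(-1595) = -2*(-1595) = 3190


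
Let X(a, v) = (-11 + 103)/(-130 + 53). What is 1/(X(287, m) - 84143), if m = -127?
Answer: -77/6479103 ≈ -1.1884e-5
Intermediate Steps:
X(a, v) = -92/77 (X(a, v) = 92/(-77) = 92*(-1/77) = -92/77)
1/(X(287, m) - 84143) = 1/(-92/77 - 84143) = 1/(-6479103/77) = -77/6479103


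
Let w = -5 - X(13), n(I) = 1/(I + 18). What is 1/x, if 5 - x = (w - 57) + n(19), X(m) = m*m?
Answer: 37/8731 ≈ 0.0042378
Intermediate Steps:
X(m) = m²
n(I) = 1/(18 + I)
w = -174 (w = -5 - 1*13² = -5 - 1*169 = -5 - 169 = -174)
x = 8731/37 (x = 5 - ((-174 - 57) + 1/(18 + 19)) = 5 - (-231 + 1/37) = 5 - 1*(-8546/37) = 5 + 8546/37 = 8731/37 ≈ 235.97)
1/x = 1/(8731/37) = 37/8731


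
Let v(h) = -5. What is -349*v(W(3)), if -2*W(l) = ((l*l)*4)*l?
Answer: 1745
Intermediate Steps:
W(l) = -2*l³ (W(l) = -(l*l)*4*l/2 = -l²*4*l/2 = -4*l²*l/2 = -2*l³)
-349*v(W(3)) = -349*(-5) = 1745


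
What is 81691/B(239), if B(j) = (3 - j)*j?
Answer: -81691/56404 ≈ -1.4483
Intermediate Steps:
B(j) = j*(3 - j)
81691/B(239) = 81691/((239*(3 - 1*239))) = 81691/((239*(3 - 239))) = 81691/((239*(-236))) = 81691/(-56404) = 81691*(-1/56404) = -81691/56404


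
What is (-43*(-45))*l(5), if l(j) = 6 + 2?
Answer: 15480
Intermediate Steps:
l(j) = 8
(-43*(-45))*l(5) = -43*(-45)*8 = 1935*8 = 15480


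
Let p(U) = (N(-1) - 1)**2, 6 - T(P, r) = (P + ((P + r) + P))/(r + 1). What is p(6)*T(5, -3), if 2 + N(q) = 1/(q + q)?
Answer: 147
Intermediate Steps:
N(q) = -2 + 1/(2*q) (N(q) = -2 + 1/(q + q) = -2 + 1/(2*q))
T(P, r) = 6 - (r + 3*P)/(1 + r) (T(P, r) = 6 - (P + ((P + r) + P))/(r + 1) = 6 - (P + (r + 2*P))/(1 + r) = 6 - (r + 3*P)/(1 + r))
p(U) = 49/4 (p(U) = ((-2 + (1/2)/(-1)) - 1)**2 = ((-2 + (1/2)*(-1)) - 1)**2 = ((-2 - 1/2) - 1)**2 = (-5/2 - 1)**2 = (-7/2)**2 = 49/4)
p(6)*T(5, -3) = 49*((6 - 3*5 + 5*(-3))/(1 - 3))/4 = 49*((6 - 15 - 15)/(-2))/4 = 49*(-1/2*(-24))/4 = (49/4)*12 = 147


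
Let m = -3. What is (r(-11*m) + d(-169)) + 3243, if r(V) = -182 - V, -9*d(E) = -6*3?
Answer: 3030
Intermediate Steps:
d(E) = 2 (d(E) = -(-2)*3/3 = -⅑*(-18) = 2)
(r(-11*m) + d(-169)) + 3243 = ((-182 - (-11)*(-3)) + 2) + 3243 = ((-182 - 1*33) + 2) + 3243 = ((-182 - 33) + 2) + 3243 = (-215 + 2) + 3243 = -213 + 3243 = 3030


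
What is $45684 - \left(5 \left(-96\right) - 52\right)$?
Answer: $46216$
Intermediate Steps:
$45684 - \left(5 \left(-96\right) - 52\right) = 45684 - \left(-480 - 52\right) = 45684 - -532 = 45684 + 532 = 46216$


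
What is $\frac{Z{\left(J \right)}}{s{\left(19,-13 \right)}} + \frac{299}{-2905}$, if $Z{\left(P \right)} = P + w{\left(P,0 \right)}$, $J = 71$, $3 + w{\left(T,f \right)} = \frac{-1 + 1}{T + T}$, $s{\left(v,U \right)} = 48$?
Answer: $\frac{45797}{34860} \approx 1.3137$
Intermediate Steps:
$w{\left(T,f \right)} = -3$ ($w{\left(T,f \right)} = -3 + \frac{-1 + 1}{T + T} = -3 + \frac{0}{2 T} = -3 + 0 \frac{1}{2 T} = -3 + 0 = -3$)
$Z{\left(P \right)} = -3 + P$ ($Z{\left(P \right)} = P - 3 = -3 + P$)
$\frac{Z{\left(J \right)}}{s{\left(19,-13 \right)}} + \frac{299}{-2905} = \frac{-3 + 71}{48} + \frac{299}{-2905} = 68 \cdot \frac{1}{48} + 299 \left(- \frac{1}{2905}\right) = \frac{17}{12} - \frac{299}{2905} = \frac{45797}{34860}$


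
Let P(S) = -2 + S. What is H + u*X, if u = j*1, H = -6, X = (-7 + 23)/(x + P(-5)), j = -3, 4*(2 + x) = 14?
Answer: 30/11 ≈ 2.7273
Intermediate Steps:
x = 3/2 (x = -2 + (¼)*14 = -2 + 7/2 = 3/2 ≈ 1.5000)
X = -32/11 (X = (-7 + 23)/(3/2 + (-2 - 5)) = 16/(3/2 - 7) = 16/(-11/2) = 16*(-2/11) = -32/11 ≈ -2.9091)
u = -3 (u = -3*1 = -3)
H + u*X = -6 - 3*(-32/11) = -6 + 96/11 = 30/11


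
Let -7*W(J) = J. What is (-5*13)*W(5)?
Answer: 325/7 ≈ 46.429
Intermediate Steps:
W(J) = -J/7
(-5*13)*W(5) = (-5*13)*(-⅐*5) = -65*(-5/7) = 325/7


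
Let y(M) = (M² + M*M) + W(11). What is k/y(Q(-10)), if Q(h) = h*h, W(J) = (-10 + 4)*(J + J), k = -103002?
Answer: -51501/9934 ≈ -5.1843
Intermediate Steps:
W(J) = -12*J
Q(h) = h²
y(M) = -132 + 2*M² (y(M) = (M² + M*M) - 12*11 = (M² + M²) - 132 = 2*M² - 132 = -132 + 2*M²)
k/y(Q(-10)) = -103002/(-132 + 2*((-10)²)²) = -103002/(-132 + 2*100²) = -103002/(-132 + 2*10000) = -103002/(-132 + 20000) = -103002/19868 = -103002*1/19868 = -51501/9934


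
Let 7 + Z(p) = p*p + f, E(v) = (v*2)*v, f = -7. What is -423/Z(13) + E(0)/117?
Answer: -423/155 ≈ -2.7290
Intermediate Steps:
E(v) = 2*v² (E(v) = (2*v)*v = 2*v²)
Z(p) = -14 + p² (Z(p) = -7 + (p*p - 7) = -7 + (p² - 7) = -7 + (-7 + p²) = -14 + p²)
-423/Z(13) + E(0)/117 = -423/(-14 + 13²) + (2*0²)/117 = -423/(-14 + 169) + (2*0)*(1/117) = -423/155 + 0*(1/117) = -423*1/155 + 0 = -423/155 + 0 = -423/155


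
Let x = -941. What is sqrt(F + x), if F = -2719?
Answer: 2*I*sqrt(915) ≈ 60.498*I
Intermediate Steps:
sqrt(F + x) = sqrt(-2719 - 941) = sqrt(-3660) = 2*I*sqrt(915)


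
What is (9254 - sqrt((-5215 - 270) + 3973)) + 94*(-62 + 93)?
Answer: 12168 - 6*I*sqrt(42) ≈ 12168.0 - 38.884*I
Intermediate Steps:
(9254 - sqrt((-5215 - 270) + 3973)) + 94*(-62 + 93) = (9254 - sqrt(-5485 + 3973)) + 94*31 = (9254 - sqrt(-1512)) + 2914 = (9254 - 6*I*sqrt(42)) + 2914 = 12168 - 6*I*sqrt(42)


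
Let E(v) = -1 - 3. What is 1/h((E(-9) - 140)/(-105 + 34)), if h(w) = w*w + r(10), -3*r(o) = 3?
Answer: 5041/15695 ≈ 0.32119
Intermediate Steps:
E(v) = -4
r(o) = -1 (r(o) = -⅓*3 = -1)
h(w) = -1 + w² (h(w) = w*w - 1 = w² - 1 = -1 + w²)
1/h((E(-9) - 140)/(-105 + 34)) = 1/(-1 + ((-4 - 140)/(-105 + 34))²) = 1/(-1 + (-144/(-71))²) = 1/(-1 + (-144*(-1/71))²) = 1/(-1 + (144/71)²) = 1/(-1 + 20736/5041) = 1/(15695/5041) = 5041/15695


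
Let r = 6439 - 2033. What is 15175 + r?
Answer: 19581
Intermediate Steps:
r = 4406
15175 + r = 15175 + 4406 = 19581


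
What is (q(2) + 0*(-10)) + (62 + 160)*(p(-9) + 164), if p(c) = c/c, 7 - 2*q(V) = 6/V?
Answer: 36632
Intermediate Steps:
q(V) = 7/2 - 3/V
p(c) = 1
(q(2) + 0*(-10)) + (62 + 160)*(p(-9) + 164) = ((7/2 - 3/2) + 0*(-10)) + (62 + 160)*(1 + 164) = ((7/2 - 3*½) + 0) + 222*165 = ((7/2 - 3/2) + 0) + 36630 = (2 + 0) + 36630 = 2 + 36630 = 36632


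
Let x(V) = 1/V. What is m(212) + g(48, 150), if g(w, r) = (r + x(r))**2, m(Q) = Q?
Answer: 511065001/22500 ≈ 22714.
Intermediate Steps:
g(w, r) = (r + 1/r)**2
m(212) + g(48, 150) = 212 + (1 + 150**2)**2/150**2 = 212 + (1 + 22500)**2/22500 = 212 + (1/22500)*22501**2 = 212 + (1/22500)*506295001 = 212 + 506295001/22500 = 511065001/22500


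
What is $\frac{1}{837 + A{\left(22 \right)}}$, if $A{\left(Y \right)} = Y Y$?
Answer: $\frac{1}{1321} \approx 0.000757$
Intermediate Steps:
$A{\left(Y \right)} = Y^{2}$
$\frac{1}{837 + A{\left(22 \right)}} = \frac{1}{837 + 22^{2}} = \frac{1}{837 + 484} = \frac{1}{1321}$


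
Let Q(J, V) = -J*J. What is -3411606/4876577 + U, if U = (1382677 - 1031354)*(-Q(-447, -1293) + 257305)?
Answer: 783152234160531688/4876577 ≈ 1.6059e+11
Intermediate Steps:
Q(J, V) = -J²
U = 160594661822 (U = (1382677 - 1031354)*(-(-1)*(-447)² + 257305) = 351323*(-(-1)*199809 + 257305) = 351323*(-1*(-199809) + 257305) = 351323*(199809 + 257305) = 351323*457114 = 160594661822)
-3411606/4876577 + U = -3411606/4876577 + 160594661822 = 783152234160531688/4876577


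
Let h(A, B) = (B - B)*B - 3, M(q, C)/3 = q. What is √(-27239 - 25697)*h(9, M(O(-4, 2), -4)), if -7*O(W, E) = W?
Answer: -6*I*√13234 ≈ -690.23*I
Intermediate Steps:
O(W, E) = -W/7
M(q, C) = 3*q
h(A, B) = -3 (h(A, B) = 0*B - 3 = 0 - 3 = -3)
√(-27239 - 25697)*h(9, M(O(-4, 2), -4)) = √(-27239 - 25697)*(-3) = √(-52936)*(-3) = (2*I*√13234)*(-3) = -6*I*√13234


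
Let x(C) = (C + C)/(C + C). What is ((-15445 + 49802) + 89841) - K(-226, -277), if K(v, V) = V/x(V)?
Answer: 124475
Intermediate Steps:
x(C) = 1 (x(C) = (2*C)/((2*C)) = (2*C)*(1/(2*C)) = 1)
K(v, V) = V (K(v, V) = V/1 = V*1 = V)
((-15445 + 49802) + 89841) - K(-226, -277) = ((-15445 + 49802) + 89841) - 1*(-277) = (34357 + 89841) + 277 = 124198 + 277 = 124475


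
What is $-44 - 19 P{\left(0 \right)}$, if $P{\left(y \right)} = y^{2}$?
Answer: $-44$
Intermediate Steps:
$-44 - 19 P{\left(0 \right)} = -44 - 19 \cdot 0^{2} = -44 - 0 = -44 + 0 = -44$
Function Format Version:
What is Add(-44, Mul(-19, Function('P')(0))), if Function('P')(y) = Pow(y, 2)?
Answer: -44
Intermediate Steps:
Add(-44, Mul(-19, Function('P')(0))) = Add(-44, Mul(-19, Pow(0, 2))) = Add(-44, Mul(-19, 0)) = Add(-44, 0) = -44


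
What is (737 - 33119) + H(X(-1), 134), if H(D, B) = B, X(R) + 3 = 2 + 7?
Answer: -32248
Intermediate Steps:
X(R) = 6 (X(R) = -3 + (2 + 7) = -3 + 9 = 6)
(737 - 33119) + H(X(-1), 134) = (737 - 33119) + 134 = -32382 + 134 = -32248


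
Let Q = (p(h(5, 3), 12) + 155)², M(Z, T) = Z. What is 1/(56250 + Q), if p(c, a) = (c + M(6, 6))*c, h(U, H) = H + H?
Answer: 1/107779 ≈ 9.2782e-6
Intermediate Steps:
h(U, H) = 2*H
p(c, a) = c*(6 + c) (p(c, a) = (c + 6)*c = (6 + c)*c = c*(6 + c))
Q = 51529 (Q = ((2*3)*(6 + 2*3) + 155)² = (6*(6 + 6) + 155)² = (6*12 + 155)² = (72 + 155)² = 227² = 51529)
1/(56250 + Q) = 1/(56250 + 51529) = 1/107779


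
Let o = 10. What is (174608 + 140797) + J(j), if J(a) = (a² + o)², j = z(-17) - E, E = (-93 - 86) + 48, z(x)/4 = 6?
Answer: 577996630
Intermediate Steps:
z(x) = 24 (z(x) = 4*6 = 24)
E = -131 (E = -179 + 48 = -131)
j = 155 (j = 24 - 1*(-131) = 24 + 131 = 155)
J(a) = (10 + a²)² (J(a) = (a² + 10)² = (10 + a²)²)
(174608 + 140797) + J(j) = (174608 + 140797) + (10 + 155²)² = 315405 + (10 + 24025)² = 315405 + 24035² = 315405 + 577681225 = 577996630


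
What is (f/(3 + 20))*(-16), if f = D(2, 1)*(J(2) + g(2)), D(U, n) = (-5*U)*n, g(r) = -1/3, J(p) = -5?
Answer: -2560/69 ≈ -37.101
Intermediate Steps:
g(r) = -⅓ (g(r) = -1*⅓ = -⅓)
D(U, n) = -5*U*n
f = 160/3 (f = (-5*2*1)*(-5 - ⅓) = -10*(-16/3) = 160/3 ≈ 53.333)
(f/(3 + 20))*(-16) = ((160/3)/(3 + 20))*(-16) = ((160/3)/23)*(-16) = ((1/23)*(160/3))*(-16) = (160/69)*(-16) = -2560/69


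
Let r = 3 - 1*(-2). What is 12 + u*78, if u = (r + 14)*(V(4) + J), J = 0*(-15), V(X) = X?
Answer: 5940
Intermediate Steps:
r = 5 (r = 3 + 2 = 5)
J = 0
u = 76 (u = (5 + 14)*(4 + 0) = 19*4 = 76)
12 + u*78 = 12 + 76*78 = 12 + 5928 = 5940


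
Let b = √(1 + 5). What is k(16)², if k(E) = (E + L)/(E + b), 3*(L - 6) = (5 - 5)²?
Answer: 484/(16 + √6)² ≈ 1.4219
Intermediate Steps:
b = √6 ≈ 2.4495
L = 6 (L = 6 + (5 - 5)²/3 = 6 + (⅓)*0² = 6 + (⅓)*0 = 6 + 0 = 6)
k(E) = (6 + E)/(E + √6) (k(E) = (E + 6)/(E + √6) = (6 + E)/(E + √6))
k(16)² = ((6 + 16)/(16 + √6))² = (22/(16 + √6))² = 484/(16 + √6)²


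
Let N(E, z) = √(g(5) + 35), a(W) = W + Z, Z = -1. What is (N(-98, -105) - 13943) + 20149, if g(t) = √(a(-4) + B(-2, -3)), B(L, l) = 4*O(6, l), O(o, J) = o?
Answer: 6206 + √(35 + √19) ≈ 6212.3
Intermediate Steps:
B(L, l) = 24 (B(L, l) = 4*6 = 24)
a(W) = -1 + W (a(W) = W - 1 = -1 + W)
g(t) = √19 (g(t) = √((-1 - 4) + 24) = √(-5 + 24) = √19)
N(E, z) = √(35 + √19) (N(E, z) = √(√19 + 35) = √(35 + √19))
(N(-98, -105) - 13943) + 20149 = (√(35 + √19) - 13943) + 20149 = (-13943 + √(35 + √19)) + 20149 = 6206 + √(35 + √19)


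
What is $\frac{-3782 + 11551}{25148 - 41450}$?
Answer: $- \frac{7769}{16302} \approx -0.47657$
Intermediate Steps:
$\frac{-3782 + 11551}{25148 - 41450} = \frac{7769}{-16302} = 7769 \left(- \frac{1}{16302}\right) = - \frac{7769}{16302}$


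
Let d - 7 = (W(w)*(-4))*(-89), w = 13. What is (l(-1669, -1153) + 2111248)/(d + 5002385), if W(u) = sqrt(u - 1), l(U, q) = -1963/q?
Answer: 507382387958731/1202191025148304 - 216650110723*sqrt(3)/3606573075444912 ≈ 0.42194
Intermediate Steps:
W(u) = sqrt(-1 + u)
d = 7 + 712*sqrt(3) (d = 7 + (sqrt(-1 + 13)*(-4))*(-89) = 7 + (sqrt(12)*(-4))*(-89) = 7 + ((2*sqrt(3))*(-4))*(-89) = 7 - 8*sqrt(3)*(-89) = 7 + 712*sqrt(3) ≈ 1240.2)
(l(-1669, -1153) + 2111248)/(d + 5002385) = (-1963/(-1153) + 2111248)/((7 + 712*sqrt(3)) + 5002385) = (-1963*(-1/1153) + 2111248)/(5002392 + 712*sqrt(3)) = (1963/1153 + 2111248)/(5002392 + 712*sqrt(3)) = 2434270907/(1153*(5002392 + 712*sqrt(3)))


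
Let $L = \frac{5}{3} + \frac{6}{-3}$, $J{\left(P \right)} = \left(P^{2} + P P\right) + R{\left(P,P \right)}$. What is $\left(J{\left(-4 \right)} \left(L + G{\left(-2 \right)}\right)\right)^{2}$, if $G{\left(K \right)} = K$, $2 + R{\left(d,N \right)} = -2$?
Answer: $\frac{38416}{9} \approx 4268.4$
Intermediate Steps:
$R{\left(d,N \right)} = -4$ ($R{\left(d,N \right)} = -2 - 2 = -4$)
$J{\left(P \right)} = -4 + 2 P^{2}$ ($J{\left(P \right)} = \left(P^{2} + P P\right) - 4 = \left(P^{2} + P^{2}\right) - 4 = 2 P^{2} - 4 = -4 + 2 P^{2}$)
$L = - \frac{1}{3}$ ($L = 5 \cdot \frac{1}{3} + 6 \left(- \frac{1}{3}\right) = \frac{5}{3} - 2 = - \frac{1}{3} \approx -0.33333$)
$\left(J{\left(-4 \right)} \left(L + G{\left(-2 \right)}\right)\right)^{2} = \left(\left(-4 + 2 \left(-4\right)^{2}\right) \left(- \frac{1}{3} - 2\right)\right)^{2} = \left(\left(-4 + 2 \cdot 16\right) \left(- \frac{7}{3}\right)\right)^{2} = \left(\left(-4 + 32\right) \left(- \frac{7}{3}\right)\right)^{2} = \left(28 \left(- \frac{7}{3}\right)\right)^{2} = \left(- \frac{196}{3}\right)^{2} = \frac{38416}{9}$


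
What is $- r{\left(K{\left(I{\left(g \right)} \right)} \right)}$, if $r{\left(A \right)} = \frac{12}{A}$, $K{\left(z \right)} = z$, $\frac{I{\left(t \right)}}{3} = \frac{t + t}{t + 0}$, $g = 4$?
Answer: $-2$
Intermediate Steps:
$I{\left(t \right)} = 6$ ($I{\left(t \right)} = 3 \frac{t + t}{t + 0} = 3 \frac{2 t}{t} = 3 \cdot 2 = 6$)
$- r{\left(K{\left(I{\left(g \right)} \right)} \right)} = - \frac{12}{6} = \left(-1\right) 2 = -2$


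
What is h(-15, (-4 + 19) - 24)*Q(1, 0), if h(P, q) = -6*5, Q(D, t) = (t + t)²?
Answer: 0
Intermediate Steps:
Q(D, t) = 4*t² (Q(D, t) = (2*t)² = 4*t²)
h(P, q) = -30
h(-15, (-4 + 19) - 24)*Q(1, 0) = -120*0² = -120*0 = -30*0 = 0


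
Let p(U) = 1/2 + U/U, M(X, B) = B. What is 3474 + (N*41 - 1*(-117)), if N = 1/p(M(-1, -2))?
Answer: 10855/3 ≈ 3618.3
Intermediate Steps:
p(U) = 3/2 (p(U) = 1*(1/2) + 1 = 1/2 + 1 = 3/2)
N = 2/3 (N = 1/(3/2) = 2/3 ≈ 0.66667)
3474 + (N*41 - 1*(-117)) = 3474 + ((2/3)*41 - 1*(-117)) = 3474 + (82/3 + 117) = 3474 + 433/3 = 10855/3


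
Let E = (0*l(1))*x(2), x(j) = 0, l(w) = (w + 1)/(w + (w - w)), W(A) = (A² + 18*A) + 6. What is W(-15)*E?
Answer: 0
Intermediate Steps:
W(A) = 6 + A² + 18*A
l(w) = (1 + w)/w (l(w) = (1 + w)/(w + 0) = (1 + w)/w)
E = 0 (E = (0*((1 + 1)/1))*0 = (0*(1*2))*0 = (0*2)*0 = 0*0 = 0)
W(-15)*E = (6 + (-15)² + 18*(-15))*0 = (6 + 225 - 270)*0 = -39*0 = 0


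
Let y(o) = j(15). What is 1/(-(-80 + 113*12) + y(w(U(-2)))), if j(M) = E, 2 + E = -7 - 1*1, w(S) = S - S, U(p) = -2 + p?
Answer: -1/1286 ≈ -0.00077760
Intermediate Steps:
w(S) = 0
E = -10 (E = -2 + (-7 - 1*1) = -2 + (-7 - 1) = -2 - 8 = -10)
j(M) = -10
y(o) = -10
1/(-(-80 + 113*12) + y(w(U(-2)))) = 1/(-(-80 + 113*12) - 10) = 1/(-(-80 + 1356) - 10) = 1/(-1*1276 - 10) = 1/(-1276 - 10) = 1/(-1286) = -1/1286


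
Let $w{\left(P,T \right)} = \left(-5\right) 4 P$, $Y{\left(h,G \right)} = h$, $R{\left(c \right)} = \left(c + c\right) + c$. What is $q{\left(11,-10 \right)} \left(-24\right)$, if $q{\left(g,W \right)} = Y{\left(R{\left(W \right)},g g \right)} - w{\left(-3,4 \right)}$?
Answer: $2160$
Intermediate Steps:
$R{\left(c \right)} = 3 c$ ($R{\left(c \right)} = 2 c + c = 3 c$)
$w{\left(P,T \right)} = - 20 P$
$q{\left(g,W \right)} = -60 + 3 W$ ($q{\left(g,W \right)} = 3 W - \left(-20\right) \left(-3\right) = 3 W - 60 = -60 + 3 W$)
$q{\left(11,-10 \right)} \left(-24\right) = \left(-60 + 3 \left(-10\right)\right) \left(-24\right) = \left(-60 - 30\right) \left(-24\right) = \left(-90\right) \left(-24\right) = 2160$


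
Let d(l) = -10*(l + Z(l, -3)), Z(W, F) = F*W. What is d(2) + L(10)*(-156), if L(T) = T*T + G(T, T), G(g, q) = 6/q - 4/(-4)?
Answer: -79048/5 ≈ -15810.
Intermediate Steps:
G(g, q) = 1 + 6/q (G(g, q) = 6/q - 4*(-1/4) = 6/q + 1 = 1 + 6/q)
L(T) = T**2 + (6 + T)/T (L(T) = T*T + (6 + T)/T = T**2 + (6 + T)/T)
d(l) = 20*l (d(l) = -10*(l - 3*l) = -(-20)*l = 20*l)
d(2) + L(10)*(-156) = 20*2 + ((6 + 10 + 10**3)/10)*(-156) = 40 + ((6 + 10 + 1000)/10)*(-156) = 40 + ((1/10)*1016)*(-156) = 40 + (508/5)*(-156) = 40 - 79248/5 = -79048/5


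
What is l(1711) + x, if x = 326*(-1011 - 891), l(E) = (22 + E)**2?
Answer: 2383237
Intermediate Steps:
x = -620052 (x = 326*(-1902) = -620052)
l(1711) + x = (22 + 1711)**2 - 620052 = 1733**2 - 620052 = 3003289 - 620052 = 2383237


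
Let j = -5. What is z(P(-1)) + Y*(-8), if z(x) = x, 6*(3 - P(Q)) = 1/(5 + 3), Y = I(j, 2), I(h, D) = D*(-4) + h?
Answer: 5135/48 ≈ 106.98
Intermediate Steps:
I(h, D) = h - 4*D (I(h, D) = -4*D + h = h - 4*D)
Y = -13 (Y = -5 - 4*2 = -5 - 8 = -13)
P(Q) = 143/48 (P(Q) = 3 - 1/(6*(5 + 3)) = 3 - ⅙/8 = 3 - ⅙*⅛ = 3 - 1/48 = 143/48)
z(P(-1)) + Y*(-8) = 143/48 - 13*(-8) = 143/48 + 104 = 5135/48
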